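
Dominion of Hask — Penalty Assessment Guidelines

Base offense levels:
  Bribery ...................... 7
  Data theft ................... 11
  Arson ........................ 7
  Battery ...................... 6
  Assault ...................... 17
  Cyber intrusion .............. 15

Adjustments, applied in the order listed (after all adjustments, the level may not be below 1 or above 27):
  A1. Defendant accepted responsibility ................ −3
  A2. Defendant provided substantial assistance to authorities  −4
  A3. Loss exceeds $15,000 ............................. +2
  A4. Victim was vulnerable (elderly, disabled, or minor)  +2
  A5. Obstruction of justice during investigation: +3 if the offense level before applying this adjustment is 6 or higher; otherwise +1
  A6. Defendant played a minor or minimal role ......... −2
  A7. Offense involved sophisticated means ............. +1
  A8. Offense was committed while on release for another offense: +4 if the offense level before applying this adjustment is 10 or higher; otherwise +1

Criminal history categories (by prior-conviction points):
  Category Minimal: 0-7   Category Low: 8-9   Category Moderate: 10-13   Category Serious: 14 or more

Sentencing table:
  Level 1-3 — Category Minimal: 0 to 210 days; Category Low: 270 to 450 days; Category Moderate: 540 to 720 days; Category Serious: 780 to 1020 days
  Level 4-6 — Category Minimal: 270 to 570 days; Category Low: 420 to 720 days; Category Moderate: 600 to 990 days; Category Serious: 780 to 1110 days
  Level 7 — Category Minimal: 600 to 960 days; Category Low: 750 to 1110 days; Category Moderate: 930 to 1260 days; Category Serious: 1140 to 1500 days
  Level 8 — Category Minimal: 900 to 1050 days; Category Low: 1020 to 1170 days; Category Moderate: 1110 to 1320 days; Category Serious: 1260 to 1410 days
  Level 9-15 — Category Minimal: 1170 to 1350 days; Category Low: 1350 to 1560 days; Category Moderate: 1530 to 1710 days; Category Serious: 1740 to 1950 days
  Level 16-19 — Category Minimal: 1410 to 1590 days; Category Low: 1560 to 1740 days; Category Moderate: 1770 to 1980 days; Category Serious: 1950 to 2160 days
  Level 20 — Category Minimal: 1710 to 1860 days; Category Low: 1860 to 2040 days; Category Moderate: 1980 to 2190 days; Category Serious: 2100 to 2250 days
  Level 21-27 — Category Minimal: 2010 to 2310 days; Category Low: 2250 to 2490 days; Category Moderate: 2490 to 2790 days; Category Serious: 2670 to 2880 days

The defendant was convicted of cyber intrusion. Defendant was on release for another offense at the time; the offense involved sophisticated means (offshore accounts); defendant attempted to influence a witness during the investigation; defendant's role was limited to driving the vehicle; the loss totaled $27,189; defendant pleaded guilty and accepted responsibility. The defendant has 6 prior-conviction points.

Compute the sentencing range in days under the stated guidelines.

Base offense level for cyber intrusion: 15.
A1 applies: 15 − 3 = 12.
A2 does not apply.
A3 applies: 12 + 2 = 14.
A5 applies (level before this adjustment is 14 ≥ 6, so +3): 14 + 3 = 17.
A6 applies: 17 − 2 = 15.
A7 applies: 15 + 1 = 16.
A8 applies (level before this adjustment is 16 ≥ 10, so +4): 16 + 4 = 20.
Final offense level: 20.
Criminal history: 6 prior points → Category Minimal (0-7).
Level 20 falls in the 20 band.
Grid: Level 20 × Category Minimal = 1710-1860 days.

1710-1860 days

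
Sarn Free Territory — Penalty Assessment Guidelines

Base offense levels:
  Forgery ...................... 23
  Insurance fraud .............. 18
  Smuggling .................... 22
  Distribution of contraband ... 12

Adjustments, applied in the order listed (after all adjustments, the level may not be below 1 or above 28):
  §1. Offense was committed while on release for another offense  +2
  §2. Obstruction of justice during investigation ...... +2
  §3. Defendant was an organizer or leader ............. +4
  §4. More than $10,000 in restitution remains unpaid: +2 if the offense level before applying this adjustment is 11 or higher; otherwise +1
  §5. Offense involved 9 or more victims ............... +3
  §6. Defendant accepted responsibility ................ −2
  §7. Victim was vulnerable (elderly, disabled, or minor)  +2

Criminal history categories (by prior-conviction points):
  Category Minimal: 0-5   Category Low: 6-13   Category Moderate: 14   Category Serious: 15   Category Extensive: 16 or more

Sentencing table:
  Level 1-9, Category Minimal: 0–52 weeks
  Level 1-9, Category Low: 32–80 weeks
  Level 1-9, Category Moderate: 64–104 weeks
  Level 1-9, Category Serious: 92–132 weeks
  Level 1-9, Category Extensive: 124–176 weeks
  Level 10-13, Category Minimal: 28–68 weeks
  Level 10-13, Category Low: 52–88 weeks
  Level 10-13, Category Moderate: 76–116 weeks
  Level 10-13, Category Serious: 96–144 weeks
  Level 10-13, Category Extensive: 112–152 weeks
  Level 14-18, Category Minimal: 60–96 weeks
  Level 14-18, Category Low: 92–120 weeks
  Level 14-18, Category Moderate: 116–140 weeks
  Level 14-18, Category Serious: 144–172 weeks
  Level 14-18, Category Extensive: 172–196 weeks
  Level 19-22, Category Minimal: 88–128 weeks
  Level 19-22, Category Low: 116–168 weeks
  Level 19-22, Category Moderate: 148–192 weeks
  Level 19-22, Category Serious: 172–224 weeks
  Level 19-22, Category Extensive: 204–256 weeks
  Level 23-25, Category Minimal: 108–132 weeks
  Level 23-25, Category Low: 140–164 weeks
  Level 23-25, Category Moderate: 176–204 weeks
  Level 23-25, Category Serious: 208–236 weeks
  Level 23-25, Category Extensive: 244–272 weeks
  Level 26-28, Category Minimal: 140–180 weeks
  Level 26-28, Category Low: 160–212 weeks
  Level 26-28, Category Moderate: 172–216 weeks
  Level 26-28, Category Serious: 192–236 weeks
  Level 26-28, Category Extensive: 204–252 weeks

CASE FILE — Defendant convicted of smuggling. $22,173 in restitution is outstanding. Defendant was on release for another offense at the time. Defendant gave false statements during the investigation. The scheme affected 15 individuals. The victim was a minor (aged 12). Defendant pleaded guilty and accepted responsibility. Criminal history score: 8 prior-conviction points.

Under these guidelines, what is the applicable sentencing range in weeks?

Base offense level for smuggling: 22.
§1 applies: 22 + 2 = 24.
§2 applies: 24 + 2 = 26.
§4 applies (level before this adjustment is 26 ≥ 11, so +2): 26 + 2 = 28.
§5 applies: 28 + 3 = 31.
§6 applies: 31 − 2 = 29.
§7 applies: 29 + 2 = 31.
Level 31 exceeds the maximum of 28; capped at 28.
Final offense level: 28.
Criminal history: 8 prior points → Category Low (6-13).
Level 28 falls in the 26-28 band.
Grid: Level 26-28 × Category Low = 160-212 weeks.

160-212 weeks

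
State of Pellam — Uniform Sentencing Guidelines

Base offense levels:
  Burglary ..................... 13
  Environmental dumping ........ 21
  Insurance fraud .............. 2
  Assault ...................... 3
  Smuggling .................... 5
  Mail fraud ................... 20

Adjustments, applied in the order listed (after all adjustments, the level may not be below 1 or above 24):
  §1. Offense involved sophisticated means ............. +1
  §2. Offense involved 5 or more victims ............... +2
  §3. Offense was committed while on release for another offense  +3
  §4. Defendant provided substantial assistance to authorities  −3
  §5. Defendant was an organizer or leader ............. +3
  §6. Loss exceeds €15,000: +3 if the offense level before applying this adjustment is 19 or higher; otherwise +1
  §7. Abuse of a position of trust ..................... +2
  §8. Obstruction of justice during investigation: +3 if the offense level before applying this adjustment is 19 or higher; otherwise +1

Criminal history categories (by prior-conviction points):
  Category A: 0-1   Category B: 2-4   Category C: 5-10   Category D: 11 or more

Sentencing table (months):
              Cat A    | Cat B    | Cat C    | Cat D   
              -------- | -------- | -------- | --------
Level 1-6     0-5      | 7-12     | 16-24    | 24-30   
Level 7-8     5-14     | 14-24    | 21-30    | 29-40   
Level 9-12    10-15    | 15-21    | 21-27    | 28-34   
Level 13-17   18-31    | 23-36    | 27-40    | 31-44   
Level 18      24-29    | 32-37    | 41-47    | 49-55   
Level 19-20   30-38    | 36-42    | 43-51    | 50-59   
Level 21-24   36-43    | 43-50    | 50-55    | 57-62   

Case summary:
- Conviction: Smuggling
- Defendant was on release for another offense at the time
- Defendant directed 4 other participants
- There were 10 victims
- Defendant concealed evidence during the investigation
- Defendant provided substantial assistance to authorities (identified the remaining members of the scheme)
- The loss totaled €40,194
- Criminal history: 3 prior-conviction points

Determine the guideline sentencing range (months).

Base offense level for smuggling: 5.
§1 does not apply.
§2 applies: 5 + 2 = 7.
§3 applies: 7 + 3 = 10.
§4 applies: 10 − 3 = 7.
§5 applies: 7 + 3 = 10.
§6 applies (level before this adjustment is 10 < 19, so +1): 10 + 1 = 11.
§7 does not apply.
§8 applies (level before this adjustment is 11 < 19, so +1): 11 + 1 = 12.
Final offense level: 12.
Criminal history: 3 prior points → Category B (2-4).
Level 12 falls in the 9-12 band.
Grid: Level 9-12 × Category B = 15-21 months.

15-21 months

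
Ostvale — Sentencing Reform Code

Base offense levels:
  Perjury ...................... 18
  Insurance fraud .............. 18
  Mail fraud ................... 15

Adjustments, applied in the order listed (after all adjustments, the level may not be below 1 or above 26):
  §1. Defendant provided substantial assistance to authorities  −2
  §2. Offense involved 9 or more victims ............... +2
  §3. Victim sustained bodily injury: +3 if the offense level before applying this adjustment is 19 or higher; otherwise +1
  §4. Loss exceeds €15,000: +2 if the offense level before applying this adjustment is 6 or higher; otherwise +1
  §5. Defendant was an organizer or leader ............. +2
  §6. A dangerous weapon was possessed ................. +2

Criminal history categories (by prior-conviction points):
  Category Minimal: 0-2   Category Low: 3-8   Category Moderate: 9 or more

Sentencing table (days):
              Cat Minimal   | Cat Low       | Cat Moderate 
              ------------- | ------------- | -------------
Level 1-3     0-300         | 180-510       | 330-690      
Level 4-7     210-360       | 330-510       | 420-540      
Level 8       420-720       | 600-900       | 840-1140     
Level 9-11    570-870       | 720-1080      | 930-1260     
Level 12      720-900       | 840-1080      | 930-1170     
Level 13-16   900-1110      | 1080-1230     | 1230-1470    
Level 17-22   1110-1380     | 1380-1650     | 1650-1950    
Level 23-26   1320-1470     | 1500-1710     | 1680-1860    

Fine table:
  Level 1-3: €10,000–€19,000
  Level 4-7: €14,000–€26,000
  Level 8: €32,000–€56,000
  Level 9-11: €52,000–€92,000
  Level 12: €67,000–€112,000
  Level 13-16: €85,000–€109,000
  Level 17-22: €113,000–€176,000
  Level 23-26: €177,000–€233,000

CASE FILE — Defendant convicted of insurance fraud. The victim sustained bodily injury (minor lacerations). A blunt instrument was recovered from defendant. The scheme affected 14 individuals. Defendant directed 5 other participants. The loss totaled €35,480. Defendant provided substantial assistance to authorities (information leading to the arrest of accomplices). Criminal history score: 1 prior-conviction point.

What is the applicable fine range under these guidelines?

Base offense level for insurance fraud: 18.
§1 applies: 18 − 2 = 16.
§2 applies: 16 + 2 = 18.
§3 applies (level before this adjustment is 18 < 19, so +1): 18 + 1 = 19.
§4 applies (level before this adjustment is 19 ≥ 6, so +2): 19 + 2 = 21.
§5 applies: 21 + 2 = 23.
§6 applies: 23 + 2 = 25.
Final offense level: 25.
Level 25 falls in the 23-26 band.
Fine table: Level 23-26 → €177,000–€233,000.

€177,000–€233,000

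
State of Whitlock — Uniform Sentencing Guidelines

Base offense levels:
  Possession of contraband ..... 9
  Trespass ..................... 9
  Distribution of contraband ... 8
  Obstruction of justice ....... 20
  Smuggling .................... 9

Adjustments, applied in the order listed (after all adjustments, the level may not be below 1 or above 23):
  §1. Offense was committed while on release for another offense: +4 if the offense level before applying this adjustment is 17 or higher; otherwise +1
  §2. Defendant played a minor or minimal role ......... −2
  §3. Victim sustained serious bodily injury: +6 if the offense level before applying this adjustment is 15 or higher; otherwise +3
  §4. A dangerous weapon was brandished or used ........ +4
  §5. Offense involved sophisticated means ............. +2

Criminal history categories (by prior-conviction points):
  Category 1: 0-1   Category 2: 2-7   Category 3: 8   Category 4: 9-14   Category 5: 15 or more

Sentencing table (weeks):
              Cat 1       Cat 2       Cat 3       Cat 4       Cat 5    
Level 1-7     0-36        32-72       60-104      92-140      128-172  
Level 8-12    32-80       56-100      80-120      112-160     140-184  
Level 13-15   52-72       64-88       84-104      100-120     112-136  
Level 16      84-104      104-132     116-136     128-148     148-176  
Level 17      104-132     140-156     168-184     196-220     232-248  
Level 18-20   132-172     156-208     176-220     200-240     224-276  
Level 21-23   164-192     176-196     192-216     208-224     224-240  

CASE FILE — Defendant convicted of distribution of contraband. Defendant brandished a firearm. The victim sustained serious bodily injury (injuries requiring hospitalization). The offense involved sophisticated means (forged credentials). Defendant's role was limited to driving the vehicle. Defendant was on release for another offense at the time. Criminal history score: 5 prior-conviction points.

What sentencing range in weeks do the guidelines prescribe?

104-132 weeks

Base offense level for distribution of contraband: 8.
§1 applies (level before this adjustment is 8 < 17, so +1): 8 + 1 = 9.
§2 applies: 9 − 2 = 7.
§3 applies (level before this adjustment is 7 < 15, so +3): 7 + 3 = 10.
§4 applies: 10 + 4 = 14.
§5 applies: 14 + 2 = 16.
Final offense level: 16.
Criminal history: 5 prior points → Category 2 (2-7).
Level 16 falls in the 16 band.
Grid: Level 16 × Category 2 = 104-132 weeks.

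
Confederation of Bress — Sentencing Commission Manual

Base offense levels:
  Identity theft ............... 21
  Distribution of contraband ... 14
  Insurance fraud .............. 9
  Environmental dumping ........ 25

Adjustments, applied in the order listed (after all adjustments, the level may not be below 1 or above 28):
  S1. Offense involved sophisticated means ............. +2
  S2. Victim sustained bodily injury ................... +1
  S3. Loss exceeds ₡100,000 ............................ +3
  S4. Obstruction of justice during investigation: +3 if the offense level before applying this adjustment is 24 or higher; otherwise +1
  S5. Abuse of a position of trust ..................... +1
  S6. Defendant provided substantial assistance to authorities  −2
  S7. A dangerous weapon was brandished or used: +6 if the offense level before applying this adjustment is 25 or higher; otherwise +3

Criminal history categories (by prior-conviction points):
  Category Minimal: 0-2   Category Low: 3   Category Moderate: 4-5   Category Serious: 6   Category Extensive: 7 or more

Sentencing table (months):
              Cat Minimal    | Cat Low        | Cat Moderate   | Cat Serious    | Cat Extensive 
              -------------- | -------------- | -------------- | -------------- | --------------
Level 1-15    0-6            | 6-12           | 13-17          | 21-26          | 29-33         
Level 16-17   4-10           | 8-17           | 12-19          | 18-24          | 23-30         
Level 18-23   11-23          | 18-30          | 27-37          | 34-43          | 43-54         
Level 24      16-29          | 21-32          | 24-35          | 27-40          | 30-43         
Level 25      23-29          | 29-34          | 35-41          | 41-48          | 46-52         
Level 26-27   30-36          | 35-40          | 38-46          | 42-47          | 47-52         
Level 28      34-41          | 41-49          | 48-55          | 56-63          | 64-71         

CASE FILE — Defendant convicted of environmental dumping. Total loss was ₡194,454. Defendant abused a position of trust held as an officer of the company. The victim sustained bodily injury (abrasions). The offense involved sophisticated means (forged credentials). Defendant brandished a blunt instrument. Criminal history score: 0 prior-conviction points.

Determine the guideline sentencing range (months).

Base offense level for environmental dumping: 25.
S1 applies: 25 + 2 = 27.
S2 applies: 27 + 1 = 28.
S3 applies: 28 + 3 = 31.
S4 does not apply.
S5 applies: 31 + 1 = 32.
S7 applies (level before this adjustment is 32 ≥ 25, so +6): 32 + 6 = 38.
Level 38 exceeds the maximum of 28; capped at 28.
Final offense level: 28.
Criminal history: 0 prior points → Category Minimal (0-2).
Level 28 falls in the 28 band.
Grid: Level 28 × Category Minimal = 34-41 months.

34-41 months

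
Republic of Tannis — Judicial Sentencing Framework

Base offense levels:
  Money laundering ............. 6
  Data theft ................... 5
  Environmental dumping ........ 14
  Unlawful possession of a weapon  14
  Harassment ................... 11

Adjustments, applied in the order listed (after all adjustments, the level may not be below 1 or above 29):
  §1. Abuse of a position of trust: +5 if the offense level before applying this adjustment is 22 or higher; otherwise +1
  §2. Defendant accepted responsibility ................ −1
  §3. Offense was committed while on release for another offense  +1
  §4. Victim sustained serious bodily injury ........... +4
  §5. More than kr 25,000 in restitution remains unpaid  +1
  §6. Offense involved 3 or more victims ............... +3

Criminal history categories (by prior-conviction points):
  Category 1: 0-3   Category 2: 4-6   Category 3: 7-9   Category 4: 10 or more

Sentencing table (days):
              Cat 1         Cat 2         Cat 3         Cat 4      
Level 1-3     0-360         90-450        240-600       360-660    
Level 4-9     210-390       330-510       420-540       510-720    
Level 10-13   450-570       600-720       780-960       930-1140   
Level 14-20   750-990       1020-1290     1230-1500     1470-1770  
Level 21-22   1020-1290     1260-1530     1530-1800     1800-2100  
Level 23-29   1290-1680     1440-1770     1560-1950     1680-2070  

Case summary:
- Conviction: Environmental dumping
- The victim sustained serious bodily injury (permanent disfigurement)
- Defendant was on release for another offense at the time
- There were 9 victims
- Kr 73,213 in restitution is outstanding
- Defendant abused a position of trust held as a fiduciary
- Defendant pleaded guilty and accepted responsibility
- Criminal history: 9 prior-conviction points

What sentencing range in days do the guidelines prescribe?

Base offense level for environmental dumping: 14.
§1 applies (level before this adjustment is 14 < 22, so +1): 14 + 1 = 15.
§2 applies: 15 − 1 = 14.
§3 applies: 14 + 1 = 15.
§4 applies: 15 + 4 = 19.
§5 applies: 19 + 1 = 20.
§6 applies: 20 + 3 = 23.
Final offense level: 23.
Criminal history: 9 prior points → Category 3 (7-9).
Level 23 falls in the 23-29 band.
Grid: Level 23-29 × Category 3 = 1560-1950 days.

1560-1950 days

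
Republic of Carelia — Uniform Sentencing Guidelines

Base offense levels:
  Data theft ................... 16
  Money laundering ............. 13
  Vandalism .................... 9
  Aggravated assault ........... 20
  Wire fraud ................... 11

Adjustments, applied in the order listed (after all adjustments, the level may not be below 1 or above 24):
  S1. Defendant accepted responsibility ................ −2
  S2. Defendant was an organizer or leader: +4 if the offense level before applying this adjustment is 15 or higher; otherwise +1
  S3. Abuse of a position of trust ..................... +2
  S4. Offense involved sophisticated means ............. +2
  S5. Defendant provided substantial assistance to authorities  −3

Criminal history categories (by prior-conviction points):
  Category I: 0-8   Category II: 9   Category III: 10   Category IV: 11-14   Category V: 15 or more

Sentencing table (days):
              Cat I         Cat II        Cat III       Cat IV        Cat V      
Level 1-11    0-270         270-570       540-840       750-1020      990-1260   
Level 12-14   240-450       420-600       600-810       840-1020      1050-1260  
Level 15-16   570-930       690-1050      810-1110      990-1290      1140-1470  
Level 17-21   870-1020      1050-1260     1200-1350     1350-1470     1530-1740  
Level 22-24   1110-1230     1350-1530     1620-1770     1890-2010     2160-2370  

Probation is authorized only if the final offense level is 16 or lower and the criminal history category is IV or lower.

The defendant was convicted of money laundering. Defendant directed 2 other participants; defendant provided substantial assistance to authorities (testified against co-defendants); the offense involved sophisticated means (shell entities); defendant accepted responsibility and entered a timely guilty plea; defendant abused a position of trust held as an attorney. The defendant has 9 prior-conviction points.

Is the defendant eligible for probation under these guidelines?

Base offense level for money laundering: 13.
S1 applies: 13 − 2 = 11.
S2 applies (level before this adjustment is 11 < 15, so +1): 11 + 1 = 12.
S3 applies: 12 + 2 = 14.
S4 applies: 14 + 2 = 16.
S5 applies: 16 − 3 = 13.
Final offense level: 13.
Criminal history: 9 prior points → Category II (9).
Level 13 falls in the 12-14 band.
Grid: Level 12-14 × Category II = 420-600 days.
Probation check: level 13 ≤ 16 and category II ≤ IV → eligible.

Yes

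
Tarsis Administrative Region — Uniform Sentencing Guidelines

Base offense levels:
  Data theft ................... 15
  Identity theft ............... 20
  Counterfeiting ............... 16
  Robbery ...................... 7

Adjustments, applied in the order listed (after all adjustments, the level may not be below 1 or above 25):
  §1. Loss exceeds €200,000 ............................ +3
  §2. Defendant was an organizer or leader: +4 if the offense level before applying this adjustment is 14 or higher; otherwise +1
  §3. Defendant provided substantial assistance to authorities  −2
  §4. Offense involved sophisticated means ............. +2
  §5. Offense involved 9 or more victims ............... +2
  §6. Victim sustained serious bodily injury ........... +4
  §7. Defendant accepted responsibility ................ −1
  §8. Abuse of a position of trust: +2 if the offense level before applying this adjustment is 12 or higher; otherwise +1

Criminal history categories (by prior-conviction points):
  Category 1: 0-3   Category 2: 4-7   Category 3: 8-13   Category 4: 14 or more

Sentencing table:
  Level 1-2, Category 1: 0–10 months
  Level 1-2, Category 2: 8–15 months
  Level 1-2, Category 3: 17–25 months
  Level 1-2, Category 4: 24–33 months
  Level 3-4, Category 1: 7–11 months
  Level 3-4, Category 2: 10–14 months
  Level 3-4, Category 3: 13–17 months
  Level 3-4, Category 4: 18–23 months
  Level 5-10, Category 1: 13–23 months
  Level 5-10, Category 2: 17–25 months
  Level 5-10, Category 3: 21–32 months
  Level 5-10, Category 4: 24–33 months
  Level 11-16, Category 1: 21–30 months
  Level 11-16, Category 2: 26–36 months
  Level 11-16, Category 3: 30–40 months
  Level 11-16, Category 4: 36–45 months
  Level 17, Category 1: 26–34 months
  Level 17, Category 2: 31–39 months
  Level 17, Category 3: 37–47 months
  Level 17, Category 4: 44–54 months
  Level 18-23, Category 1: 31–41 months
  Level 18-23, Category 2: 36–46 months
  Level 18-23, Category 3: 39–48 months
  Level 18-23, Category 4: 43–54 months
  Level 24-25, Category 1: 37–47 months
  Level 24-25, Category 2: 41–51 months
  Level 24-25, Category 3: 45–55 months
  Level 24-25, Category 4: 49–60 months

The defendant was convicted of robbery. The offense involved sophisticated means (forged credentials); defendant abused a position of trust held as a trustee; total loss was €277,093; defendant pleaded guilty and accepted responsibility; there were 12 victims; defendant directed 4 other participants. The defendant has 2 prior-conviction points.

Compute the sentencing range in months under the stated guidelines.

21-30 months

Base offense level for robbery: 7.
§1 applies: 7 + 3 = 10.
§2 applies (level before this adjustment is 10 < 14, so +1): 10 + 1 = 11.
§4 applies: 11 + 2 = 13.
§5 applies: 13 + 2 = 15.
§6 does not apply.
§7 applies: 15 − 1 = 14.
§8 applies (level before this adjustment is 14 ≥ 12, so +2): 14 + 2 = 16.
Final offense level: 16.
Criminal history: 2 prior points → Category 1 (0-3).
Level 16 falls in the 11-16 band.
Grid: Level 11-16 × Category 1 = 21-30 months.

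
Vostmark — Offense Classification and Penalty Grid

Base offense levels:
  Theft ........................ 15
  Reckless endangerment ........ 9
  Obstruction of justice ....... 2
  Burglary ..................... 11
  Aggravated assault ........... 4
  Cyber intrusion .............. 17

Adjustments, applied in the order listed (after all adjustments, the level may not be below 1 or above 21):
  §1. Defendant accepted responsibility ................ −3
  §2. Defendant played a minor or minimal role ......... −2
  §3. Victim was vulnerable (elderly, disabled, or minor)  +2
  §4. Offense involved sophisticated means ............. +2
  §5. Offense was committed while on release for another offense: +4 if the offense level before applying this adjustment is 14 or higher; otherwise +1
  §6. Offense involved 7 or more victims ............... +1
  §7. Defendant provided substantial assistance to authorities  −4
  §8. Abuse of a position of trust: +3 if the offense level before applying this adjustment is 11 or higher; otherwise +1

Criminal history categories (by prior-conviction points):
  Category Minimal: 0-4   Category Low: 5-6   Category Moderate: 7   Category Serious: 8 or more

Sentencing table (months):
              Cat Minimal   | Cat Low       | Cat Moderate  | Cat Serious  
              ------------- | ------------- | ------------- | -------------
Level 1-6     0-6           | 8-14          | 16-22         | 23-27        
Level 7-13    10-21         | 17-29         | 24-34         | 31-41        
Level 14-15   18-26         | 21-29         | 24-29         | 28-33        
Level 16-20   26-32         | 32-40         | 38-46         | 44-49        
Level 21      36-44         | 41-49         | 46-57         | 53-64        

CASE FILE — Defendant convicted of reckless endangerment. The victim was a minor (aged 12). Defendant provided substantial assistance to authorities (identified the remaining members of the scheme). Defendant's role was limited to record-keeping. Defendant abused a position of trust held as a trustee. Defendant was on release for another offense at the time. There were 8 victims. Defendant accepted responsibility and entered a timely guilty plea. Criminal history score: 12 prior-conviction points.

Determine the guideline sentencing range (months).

Base offense level for reckless endangerment: 9.
§1 applies: 9 − 3 = 6.
§2 applies: 6 − 2 = 4.
§3 applies: 4 + 2 = 6.
§5 applies (level before this adjustment is 6 < 14, so +1): 6 + 1 = 7.
§6 applies: 7 + 1 = 8.
§7 applies: 8 − 4 = 4.
§8 applies (level before this adjustment is 4 < 11, so +1): 4 + 1 = 5.
Final offense level: 5.
Criminal history: 12 prior points → Category Serious (8+).
Level 5 falls in the 1-6 band.
Grid: Level 1-6 × Category Serious = 23-27 months.

23-27 months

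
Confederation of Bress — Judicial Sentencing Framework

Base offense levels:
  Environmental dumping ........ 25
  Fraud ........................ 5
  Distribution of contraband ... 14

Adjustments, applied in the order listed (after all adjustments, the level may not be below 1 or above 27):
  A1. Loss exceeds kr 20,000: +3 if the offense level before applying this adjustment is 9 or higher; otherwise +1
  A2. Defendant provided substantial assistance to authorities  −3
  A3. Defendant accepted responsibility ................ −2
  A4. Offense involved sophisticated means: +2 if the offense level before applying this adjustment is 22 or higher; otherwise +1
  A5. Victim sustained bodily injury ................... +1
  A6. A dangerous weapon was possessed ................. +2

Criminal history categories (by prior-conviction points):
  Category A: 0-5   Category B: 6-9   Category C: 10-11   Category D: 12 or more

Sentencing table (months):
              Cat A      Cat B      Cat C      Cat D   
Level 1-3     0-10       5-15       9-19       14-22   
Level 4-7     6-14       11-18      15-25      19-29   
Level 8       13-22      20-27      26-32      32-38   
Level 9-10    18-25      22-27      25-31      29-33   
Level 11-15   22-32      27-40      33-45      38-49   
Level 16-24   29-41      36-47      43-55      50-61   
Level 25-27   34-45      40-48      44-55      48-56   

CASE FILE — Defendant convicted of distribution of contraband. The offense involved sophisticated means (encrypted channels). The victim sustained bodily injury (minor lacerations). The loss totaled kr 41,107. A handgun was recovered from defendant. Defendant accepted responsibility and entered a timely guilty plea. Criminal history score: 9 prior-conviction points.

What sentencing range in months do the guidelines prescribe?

36-47 months

Base offense level for distribution of contraband: 14.
A1 applies (level before this adjustment is 14 ≥ 9, so +3): 14 + 3 = 17.
A3 applies: 17 − 2 = 15.
A4 applies (level before this adjustment is 15 < 22, so +1): 15 + 1 = 16.
A5 applies: 16 + 1 = 17.
A6 applies: 17 + 2 = 19.
Final offense level: 19.
Criminal history: 9 prior points → Category B (6-9).
Level 19 falls in the 16-24 band.
Grid: Level 16-24 × Category B = 36-47 months.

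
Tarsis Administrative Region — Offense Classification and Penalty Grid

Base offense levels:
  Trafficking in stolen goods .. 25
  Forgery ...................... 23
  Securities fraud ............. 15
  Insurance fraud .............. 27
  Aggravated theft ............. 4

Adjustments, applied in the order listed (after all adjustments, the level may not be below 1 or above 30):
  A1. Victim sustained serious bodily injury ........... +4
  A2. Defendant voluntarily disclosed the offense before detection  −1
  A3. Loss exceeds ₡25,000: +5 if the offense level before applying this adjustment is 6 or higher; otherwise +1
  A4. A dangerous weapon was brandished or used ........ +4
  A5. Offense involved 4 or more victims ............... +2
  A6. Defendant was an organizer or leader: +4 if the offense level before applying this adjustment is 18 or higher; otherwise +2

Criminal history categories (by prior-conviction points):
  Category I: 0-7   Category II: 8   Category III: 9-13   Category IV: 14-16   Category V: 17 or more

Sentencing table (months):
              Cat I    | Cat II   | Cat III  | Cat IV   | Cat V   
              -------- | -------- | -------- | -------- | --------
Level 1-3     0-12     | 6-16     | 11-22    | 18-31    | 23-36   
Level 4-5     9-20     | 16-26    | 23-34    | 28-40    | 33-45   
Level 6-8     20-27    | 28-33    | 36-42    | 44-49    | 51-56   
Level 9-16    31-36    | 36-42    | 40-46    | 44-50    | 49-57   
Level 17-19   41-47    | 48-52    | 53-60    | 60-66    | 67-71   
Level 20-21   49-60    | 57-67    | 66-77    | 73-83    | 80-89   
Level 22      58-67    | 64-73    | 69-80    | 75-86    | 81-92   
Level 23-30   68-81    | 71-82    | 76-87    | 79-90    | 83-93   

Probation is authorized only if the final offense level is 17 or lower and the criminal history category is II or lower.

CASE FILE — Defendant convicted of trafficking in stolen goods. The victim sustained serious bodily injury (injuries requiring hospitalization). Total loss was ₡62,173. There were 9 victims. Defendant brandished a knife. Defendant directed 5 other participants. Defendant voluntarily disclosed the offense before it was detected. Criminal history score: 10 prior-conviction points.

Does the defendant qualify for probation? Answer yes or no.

Base offense level for trafficking in stolen goods: 25.
A1 applies: 25 + 4 = 29.
A2 applies: 29 − 1 = 28.
A3 applies (level before this adjustment is 28 ≥ 6, so +5): 28 + 5 = 33.
A4 applies: 33 + 4 = 37.
A5 applies: 37 + 2 = 39.
A6 applies (level before this adjustment is 39 ≥ 18, so +4): 39 + 4 = 43.
Level 43 exceeds the maximum of 30; capped at 30.
Final offense level: 30.
Criminal history: 10 prior points → Category III (9-13).
Level 30 falls in the 23-30 band.
Grid: Level 23-30 × Category III = 76-87 months.
Probation check: level 30 > 17 and category III > II → not eligible.

No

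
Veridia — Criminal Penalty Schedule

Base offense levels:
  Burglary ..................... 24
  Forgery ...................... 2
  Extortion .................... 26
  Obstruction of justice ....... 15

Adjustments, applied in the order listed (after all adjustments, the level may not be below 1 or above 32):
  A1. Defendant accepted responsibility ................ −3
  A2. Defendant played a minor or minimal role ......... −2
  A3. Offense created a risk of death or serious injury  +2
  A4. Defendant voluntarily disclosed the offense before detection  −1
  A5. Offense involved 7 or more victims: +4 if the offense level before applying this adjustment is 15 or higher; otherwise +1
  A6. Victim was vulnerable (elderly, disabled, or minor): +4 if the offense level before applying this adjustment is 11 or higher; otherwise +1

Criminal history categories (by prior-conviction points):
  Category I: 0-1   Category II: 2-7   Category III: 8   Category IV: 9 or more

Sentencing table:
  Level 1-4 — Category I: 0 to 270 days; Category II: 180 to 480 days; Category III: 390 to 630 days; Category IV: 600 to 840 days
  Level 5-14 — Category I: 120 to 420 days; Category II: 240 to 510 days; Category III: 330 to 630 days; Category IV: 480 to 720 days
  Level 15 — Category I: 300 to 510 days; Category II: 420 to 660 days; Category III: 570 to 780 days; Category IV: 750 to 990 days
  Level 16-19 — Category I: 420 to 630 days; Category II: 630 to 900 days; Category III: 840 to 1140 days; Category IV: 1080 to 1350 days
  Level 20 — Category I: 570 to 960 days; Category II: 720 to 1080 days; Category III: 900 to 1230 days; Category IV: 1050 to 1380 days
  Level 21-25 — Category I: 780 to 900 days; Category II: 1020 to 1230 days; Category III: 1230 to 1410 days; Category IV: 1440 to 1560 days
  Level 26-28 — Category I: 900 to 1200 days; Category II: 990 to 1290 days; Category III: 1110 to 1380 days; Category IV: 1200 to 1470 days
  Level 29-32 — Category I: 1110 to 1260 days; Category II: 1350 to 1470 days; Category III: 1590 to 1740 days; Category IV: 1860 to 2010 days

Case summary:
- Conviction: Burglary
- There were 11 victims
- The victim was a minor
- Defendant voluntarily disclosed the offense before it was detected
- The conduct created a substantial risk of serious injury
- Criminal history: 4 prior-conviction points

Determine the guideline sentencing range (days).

1350-1470 days

Base offense level for burglary: 24.
A3 applies: 24 + 2 = 26.
A4 applies: 26 − 1 = 25.
A5 applies (level before this adjustment is 25 ≥ 15, so +4): 25 + 4 = 29.
A6 applies (level before this adjustment is 29 ≥ 11, so +4): 29 + 4 = 33.
Level 33 exceeds the maximum of 32; capped at 32.
Final offense level: 32.
Criminal history: 4 prior points → Category II (2-7).
Level 32 falls in the 29-32 band.
Grid: Level 29-32 × Category II = 1350-1470 days.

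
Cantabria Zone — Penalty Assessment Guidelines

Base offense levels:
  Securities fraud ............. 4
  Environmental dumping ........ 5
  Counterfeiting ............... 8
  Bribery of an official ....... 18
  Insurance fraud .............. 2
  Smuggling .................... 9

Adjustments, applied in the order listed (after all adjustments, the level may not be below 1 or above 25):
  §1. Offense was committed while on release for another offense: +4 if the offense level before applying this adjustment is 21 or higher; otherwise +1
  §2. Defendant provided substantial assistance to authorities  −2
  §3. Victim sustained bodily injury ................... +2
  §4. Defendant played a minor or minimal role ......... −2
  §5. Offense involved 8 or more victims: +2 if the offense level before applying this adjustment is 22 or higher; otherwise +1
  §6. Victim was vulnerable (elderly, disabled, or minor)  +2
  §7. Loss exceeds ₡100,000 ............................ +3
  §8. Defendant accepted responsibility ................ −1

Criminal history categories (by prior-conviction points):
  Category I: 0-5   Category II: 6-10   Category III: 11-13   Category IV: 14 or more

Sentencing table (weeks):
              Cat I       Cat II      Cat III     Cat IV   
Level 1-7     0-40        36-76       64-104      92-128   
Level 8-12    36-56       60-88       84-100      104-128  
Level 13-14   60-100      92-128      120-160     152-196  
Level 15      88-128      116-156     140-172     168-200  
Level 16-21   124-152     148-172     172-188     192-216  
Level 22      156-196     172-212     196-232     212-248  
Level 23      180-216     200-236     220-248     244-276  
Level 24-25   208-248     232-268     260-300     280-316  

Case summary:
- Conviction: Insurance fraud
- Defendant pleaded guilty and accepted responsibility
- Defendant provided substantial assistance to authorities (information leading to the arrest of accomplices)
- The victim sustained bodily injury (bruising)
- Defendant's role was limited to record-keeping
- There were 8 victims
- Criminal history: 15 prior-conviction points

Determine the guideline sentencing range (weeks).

92-128 weeks

Base offense level for insurance fraud: 2.
§2 applies: 2 − 2 = 0.
§3 applies: 0 + 2 = 2.
§4 applies: 2 − 2 = 0.
§5 applies (level before this adjustment is 0 < 22, so +1): 0 + 1 = 1.
§6 does not apply.
§8 applies: 1 − 1 = 0.
Level 0 is below the minimum of 1; floored at 1.
Final offense level: 1.
Criminal history: 15 prior points → Category IV (14+).
Level 1 falls in the 1-7 band.
Grid: Level 1-7 × Category IV = 92-128 weeks.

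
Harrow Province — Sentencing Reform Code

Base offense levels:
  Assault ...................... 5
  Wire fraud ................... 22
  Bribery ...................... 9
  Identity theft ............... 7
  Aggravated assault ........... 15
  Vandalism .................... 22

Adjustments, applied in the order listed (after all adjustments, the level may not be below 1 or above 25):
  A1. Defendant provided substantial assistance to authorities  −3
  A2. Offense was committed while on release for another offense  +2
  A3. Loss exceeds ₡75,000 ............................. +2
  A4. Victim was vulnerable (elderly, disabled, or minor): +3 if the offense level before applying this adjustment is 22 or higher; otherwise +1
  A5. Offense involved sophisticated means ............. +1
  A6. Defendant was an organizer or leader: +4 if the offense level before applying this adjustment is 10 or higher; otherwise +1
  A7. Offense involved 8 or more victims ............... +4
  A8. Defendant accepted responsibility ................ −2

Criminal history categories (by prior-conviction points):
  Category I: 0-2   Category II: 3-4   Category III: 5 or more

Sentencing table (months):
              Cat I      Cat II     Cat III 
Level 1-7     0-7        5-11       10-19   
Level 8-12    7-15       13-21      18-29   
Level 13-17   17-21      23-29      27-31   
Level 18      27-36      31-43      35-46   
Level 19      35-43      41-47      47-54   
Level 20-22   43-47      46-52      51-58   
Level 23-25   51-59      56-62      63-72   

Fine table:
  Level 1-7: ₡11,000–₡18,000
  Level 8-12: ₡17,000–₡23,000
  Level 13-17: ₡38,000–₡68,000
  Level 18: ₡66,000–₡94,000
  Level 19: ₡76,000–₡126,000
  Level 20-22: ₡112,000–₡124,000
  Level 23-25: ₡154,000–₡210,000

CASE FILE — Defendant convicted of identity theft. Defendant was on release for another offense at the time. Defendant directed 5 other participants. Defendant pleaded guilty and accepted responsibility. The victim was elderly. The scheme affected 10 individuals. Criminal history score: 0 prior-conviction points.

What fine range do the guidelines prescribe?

Base offense level for identity theft: 7.
A1 does not apply.
A2 applies: 7 + 2 = 9.
A3 does not apply.
A4 applies (level before this adjustment is 9 < 22, so +1): 9 + 1 = 10.
A5 does not apply.
A6 applies (level before this adjustment is 10 ≥ 10, so +4): 10 + 4 = 14.
A7 applies: 14 + 4 = 18.
A8 applies: 18 − 2 = 16.
Final offense level: 16.
Level 16 falls in the 13-17 band.
Fine table: Level 13-17 → ₡38,000–₡68,000.

₡38,000–₡68,000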